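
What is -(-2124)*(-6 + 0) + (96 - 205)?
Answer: -12853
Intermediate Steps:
-(-2124)*(-6 + 0) + (96 - 205) = -(-2124)*(-6) - 109 = -354*36 - 109 = -12744 - 109 = -12853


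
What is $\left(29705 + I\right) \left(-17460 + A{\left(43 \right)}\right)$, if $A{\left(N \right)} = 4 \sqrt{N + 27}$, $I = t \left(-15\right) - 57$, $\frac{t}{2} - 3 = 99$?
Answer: $-464226480 + 106352 \sqrt{70} \approx -4.6334 \cdot 10^{8}$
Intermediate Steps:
$t = 204$ ($t = 6 + 2 \cdot 99 = 6 + 198 = 204$)
$I = -3117$ ($I = 204 \left(-15\right) - 57 = -3060 - 57 = -3117$)
$A{\left(N \right)} = 4 \sqrt{27 + N}$
$\left(29705 + I\right) \left(-17460 + A{\left(43 \right)}\right) = \left(29705 - 3117\right) \left(-17460 + 4 \sqrt{27 + 43}\right) = 26588 \left(-17460 + 4 \sqrt{70}\right) = -464226480 + 106352 \sqrt{70}$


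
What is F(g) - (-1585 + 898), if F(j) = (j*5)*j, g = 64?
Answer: 21167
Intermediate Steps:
F(j) = 5*j² (F(j) = (5*j)*j = 5*j²)
F(g) - (-1585 + 898) = 5*64² - (-1585 + 898) = 5*4096 - 1*(-687) = 20480 + 687 = 21167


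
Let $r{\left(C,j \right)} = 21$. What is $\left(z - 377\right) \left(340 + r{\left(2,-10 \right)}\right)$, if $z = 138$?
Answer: $-86279$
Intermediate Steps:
$\left(z - 377\right) \left(340 + r{\left(2,-10 \right)}\right) = \left(138 - 377\right) \left(340 + 21\right) = \left(-239\right) 361 = -86279$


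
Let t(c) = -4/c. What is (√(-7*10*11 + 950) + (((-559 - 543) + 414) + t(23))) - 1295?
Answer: -45613/23 + 6*√5 ≈ -1969.8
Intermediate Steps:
(√(-7*10*11 + 950) + (((-559 - 543) + 414) + t(23))) - 1295 = (√(-7*10*11 + 950) + (((-559 - 543) + 414) - 4/23)) - 1295 = (√(-70*11 + 950) + ((-1102 + 414) - 4*1/23)) - 1295 = (√(-770 + 950) + (-688 - 4/23)) - 1295 = (√180 - 15828/23) - 1295 = (6*√5 - 15828/23) - 1295 = (-15828/23 + 6*√5) - 1295 = -45613/23 + 6*√5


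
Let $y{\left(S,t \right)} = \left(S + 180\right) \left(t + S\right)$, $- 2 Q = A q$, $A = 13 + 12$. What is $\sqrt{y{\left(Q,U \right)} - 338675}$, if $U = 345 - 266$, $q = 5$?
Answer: $\frac{i \sqrt{1346945}}{2} \approx 580.29 i$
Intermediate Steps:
$A = 25$
$U = 79$
$Q = - \frac{125}{2}$ ($Q = - \frac{25 \cdot 5}{2} = \left(- \frac{1}{2}\right) 125 = - \frac{125}{2} \approx -62.5$)
$y{\left(S,t \right)} = \left(180 + S\right) \left(S + t\right)$
$\sqrt{y{\left(Q,U \right)} - 338675} = \sqrt{\left(\left(- \frac{125}{2}\right)^{2} + 180 \left(- \frac{125}{2}\right) + 180 \cdot 79 - \frac{9875}{2}\right) - 338675} = \sqrt{\left(\frac{15625}{4} - 11250 + 14220 - \frac{9875}{2}\right) - 338675} = \sqrt{\frac{7755}{4} - 338675} = \sqrt{- \frac{1346945}{4}} = \frac{i \sqrt{1346945}}{2}$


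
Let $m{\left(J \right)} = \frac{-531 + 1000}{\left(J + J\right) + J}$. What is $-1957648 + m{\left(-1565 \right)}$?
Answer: $- \frac{9191157829}{4695} \approx -1.9576 \cdot 10^{6}$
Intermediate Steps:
$m{\left(J \right)} = \frac{469}{3 J}$ ($m{\left(J \right)} = \frac{469}{2 J + J} = \frac{469}{3 J}$)
$-1957648 + m{\left(-1565 \right)} = -1957648 + \frac{469}{3 \left(-1565\right)} = -1957648 + \frac{469}{3} \left(- \frac{1}{1565}\right) = -1957648 - \frac{469}{4695} = - \frac{9191157829}{4695}$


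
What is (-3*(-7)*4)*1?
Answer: 84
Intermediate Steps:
(-3*(-7)*4)*1 = (21*4)*1 = 84*1 = 84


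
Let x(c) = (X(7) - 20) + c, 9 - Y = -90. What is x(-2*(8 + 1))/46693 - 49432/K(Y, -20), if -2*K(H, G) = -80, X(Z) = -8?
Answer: -288516277/233465 ≈ -1235.8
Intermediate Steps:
Y = 99 (Y = 9 - 1*(-90) = 9 + 90 = 99)
K(H, G) = 40 (K(H, G) = -1/2*(-80) = 40)
x(c) = -28 + c (x(c) = (-8 - 20) + c = -28 + c)
x(-2*(8 + 1))/46693 - 49432/K(Y, -20) = (-28 - 2*(8 + 1))/46693 - 49432/40 = (-28 - 2*9)*(1/46693) - 49432*1/40 = (-28 - 18)*(1/46693) - 6179/5 = -46*1/46693 - 6179/5 = -46/46693 - 6179/5 = -288516277/233465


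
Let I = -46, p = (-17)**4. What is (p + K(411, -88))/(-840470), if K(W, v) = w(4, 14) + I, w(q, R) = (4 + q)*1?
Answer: -83483/840470 ≈ -0.099329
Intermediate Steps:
w(q, R) = 4 + q
p = 83521
K(W, v) = -38 (K(W, v) = (4 + 4) - 46 = 8 - 46 = -38)
(p + K(411, -88))/(-840470) = (83521 - 38)/(-840470) = 83483*(-1/840470) = -83483/840470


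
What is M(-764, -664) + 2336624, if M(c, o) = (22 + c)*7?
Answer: 2331430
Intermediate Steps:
M(c, o) = 154 + 7*c
M(-764, -664) + 2336624 = (154 + 7*(-764)) + 2336624 = (154 - 5348) + 2336624 = -5194 + 2336624 = 2331430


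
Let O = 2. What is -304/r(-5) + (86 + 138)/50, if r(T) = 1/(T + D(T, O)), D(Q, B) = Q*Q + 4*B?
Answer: -212688/25 ≈ -8507.5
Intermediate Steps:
D(Q, B) = Q² + 4*B
r(T) = 1/(8 + T + T²) (r(T) = 1/(T + (T² + 4*2)) = 1/(T + (T² + 8)) = 1/(T + (8 + T²)) = 1/(8 + T + T²))
-304/r(-5) + (86 + 138)/50 = -304/(1/(8 - 5 + (-5)²)) + (86 + 138)/50 = -304/(1/(8 - 5 + 25)) + 224*(1/50) = -304/(1/28) + 112/25 = -304/1/28 + 112/25 = -304*28 + 112/25 = -8512 + 112/25 = -212688/25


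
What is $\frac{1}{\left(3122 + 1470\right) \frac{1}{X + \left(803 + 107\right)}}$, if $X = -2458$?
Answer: $- \frac{387}{1148} \approx -0.33711$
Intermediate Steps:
$\frac{1}{\left(3122 + 1470\right) \frac{1}{X + \left(803 + 107\right)}} = \frac{1}{\left(3122 + 1470\right) \frac{1}{-2458 + \left(803 + 107\right)}} = \frac{1}{4592 \frac{1}{-2458 + 910}} = \frac{1}{4592 \frac{1}{-1548}} = \frac{1}{4592 \left(- \frac{1}{1548}\right)} = \frac{1}{- \frac{1148}{387}} = - \frac{387}{1148}$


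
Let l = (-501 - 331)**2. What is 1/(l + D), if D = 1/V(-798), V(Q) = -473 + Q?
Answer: 1271/879816703 ≈ 1.4446e-6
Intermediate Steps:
l = 692224 (l = (-832)**2 = 692224)
D = -1/1271 (D = 1/(-473 - 798) = 1/(-1271) = -1/1271 ≈ -0.00078678)
1/(l + D) = 1/(692224 - 1/1271) = 1/(879816703/1271) = 1271/879816703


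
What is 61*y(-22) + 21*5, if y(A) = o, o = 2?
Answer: 227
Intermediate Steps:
y(A) = 2
61*y(-22) + 21*5 = 61*2 + 21*5 = 122 + 105 = 227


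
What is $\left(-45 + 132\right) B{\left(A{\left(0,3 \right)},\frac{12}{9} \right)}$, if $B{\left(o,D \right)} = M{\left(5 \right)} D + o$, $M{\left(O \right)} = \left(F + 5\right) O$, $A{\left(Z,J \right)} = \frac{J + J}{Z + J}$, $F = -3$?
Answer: $1334$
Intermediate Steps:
$A{\left(Z,J \right)} = \frac{2 J}{J + Z}$
$M{\left(O \right)} = 2 O$ ($M{\left(O \right)} = \left(-3 + 5\right) O = 2 O$)
$B{\left(o,D \right)} = o + 10 D$ ($B{\left(o,D \right)} = 2 \cdot 5 D + o = 10 D + o = o + 10 D$)
$\left(-45 + 132\right) B{\left(A{\left(0,3 \right)},\frac{12}{9} \right)} = \left(-45 + 132\right) \left(2 \cdot 3 \frac{1}{3 + 0} + 10 \cdot \frac{12}{9}\right) = 87 \left(2 \cdot 3 \cdot \frac{1}{3} + 10 \cdot 12 \cdot \frac{1}{9}\right) = 87 \left(2 \cdot 3 \cdot \frac{1}{3} + 10 \cdot \frac{4}{3}\right) = 87 \left(2 + \frac{40}{3}\right) = 87 \cdot \frac{46}{3} = 1334$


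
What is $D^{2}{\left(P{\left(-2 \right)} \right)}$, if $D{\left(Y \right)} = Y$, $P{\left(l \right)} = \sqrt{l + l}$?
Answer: $-4$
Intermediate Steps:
$P{\left(l \right)} = \sqrt{2} \sqrt{l}$ ($P{\left(l \right)} = \sqrt{2 l} = \sqrt{2} \sqrt{l}$)
$D^{2}{\left(P{\left(-2 \right)} \right)} = \left(\sqrt{2} \sqrt{-2}\right)^{2} = \left(\sqrt{2} i \sqrt{2}\right)^{2} = \left(2 i\right)^{2} = -4$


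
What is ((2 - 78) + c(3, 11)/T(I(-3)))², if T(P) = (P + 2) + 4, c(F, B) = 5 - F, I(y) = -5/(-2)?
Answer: 1658944/289 ≈ 5740.3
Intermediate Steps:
I(y) = 5/2 (I(y) = -5*(-½) = 5/2)
T(P) = 6 + P (T(P) = (2 + P) + 4 = 6 + P)
((2 - 78) + c(3, 11)/T(I(-3)))² = ((2 - 78) + (5 - 1*3)/(6 + 5/2))² = (-76 + (5 - 3)/(17/2))² = (-76 + 2*(2/17))² = (-76 + 4/17)² = (-1288/17)² = 1658944/289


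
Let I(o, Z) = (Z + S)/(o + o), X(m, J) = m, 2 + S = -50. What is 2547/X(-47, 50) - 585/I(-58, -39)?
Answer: -263169/329 ≈ -799.91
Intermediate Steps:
S = -52 (S = -2 - 50 = -52)
I(o, Z) = (-52 + Z)/(2*o) (I(o, Z) = (Z - 52)/(o + o) = (-52 + Z)/((2*o)) = (-52 + Z)*(1/(2*o)) = (-52 + Z)/(2*o))
2547/X(-47, 50) - 585/I(-58, -39) = 2547/(-47) - 585*(-116/(-52 - 39)) = 2547*(-1/47) - 585/((½)*(-1/58)*(-91)) = -2547/47 - 585/91/116 = -2547/47 - 585*116/91 = -2547/47 - 5220/7 = -263169/329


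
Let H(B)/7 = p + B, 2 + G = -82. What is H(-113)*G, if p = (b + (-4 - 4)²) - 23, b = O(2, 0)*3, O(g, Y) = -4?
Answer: 49392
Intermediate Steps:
G = -84 (G = -2 - 82 = -84)
b = -12 (b = -4*3 = -12)
p = 29 (p = (-12 + (-4 - 4)²) - 23 = (-12 + (-8)²) - 23 = (-12 + 64) - 23 = 52 - 23 = 29)
H(B) = 203 + 7*B (H(B) = 7*(29 + B) = 203 + 7*B)
H(-113)*G = (203 + 7*(-113))*(-84) = (203 - 791)*(-84) = -588*(-84) = 49392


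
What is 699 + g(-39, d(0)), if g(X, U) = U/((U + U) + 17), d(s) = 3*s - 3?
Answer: 7686/11 ≈ 698.73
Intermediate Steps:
d(s) = -3 + 3*s
g(X, U) = U/(17 + 2*U) (g(X, U) = U/(2*U + 17) = U/(17 + 2*U))
699 + g(-39, d(0)) = 699 + (-3 + 3*0)/(17 + 2*(-3 + 3*0)) = 699 + (-3 + 0)/(17 + 2*(-3 + 0)) = 699 - 3/(17 + 2*(-3)) = 699 - 3/(17 - 6) = 699 - 3/11 = 7686/11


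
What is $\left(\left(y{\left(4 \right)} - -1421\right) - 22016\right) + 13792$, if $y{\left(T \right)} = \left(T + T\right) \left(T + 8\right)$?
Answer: $-6707$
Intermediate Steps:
$y{\left(T \right)} = 2 T \left(8 + T\right)$
$\left(\left(y{\left(4 \right)} - -1421\right) - 22016\right) + 13792 = \left(\left(2 \cdot 4 \left(8 + 4\right) - -1421\right) - 22016\right) + 13792 = \left(\left(2 \cdot 4 \cdot 12 + 1421\right) - 22016\right) + 13792 = \left(\left(96 + 1421\right) - 22016\right) + 13792 = \left(1517 - 22016\right) + 13792 = -20499 + 13792 = -6707$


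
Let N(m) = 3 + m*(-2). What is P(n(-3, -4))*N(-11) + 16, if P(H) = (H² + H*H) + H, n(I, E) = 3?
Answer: 541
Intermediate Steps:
P(H) = H + 2*H² (P(H) = (H² + H²) + H = 2*H² + H = H + 2*H²)
N(m) = 3 - 2*m
P(n(-3, -4))*N(-11) + 16 = (3*(1 + 2*3))*(3 - 2*(-11)) + 16 = (3*(1 + 6))*(3 + 22) + 16 = (3*7)*25 + 16 = 21*25 + 16 = 525 + 16 = 541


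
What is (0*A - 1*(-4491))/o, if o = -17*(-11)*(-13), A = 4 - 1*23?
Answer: -4491/2431 ≈ -1.8474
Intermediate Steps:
A = -19 (A = 4 - 23 = -19)
o = -2431 (o = 187*(-13) = -2431)
(0*A - 1*(-4491))/o = (0*(-19) - 1*(-4491))/(-2431) = (0 + 4491)*(-1/2431) = 4491*(-1/2431) = -4491/2431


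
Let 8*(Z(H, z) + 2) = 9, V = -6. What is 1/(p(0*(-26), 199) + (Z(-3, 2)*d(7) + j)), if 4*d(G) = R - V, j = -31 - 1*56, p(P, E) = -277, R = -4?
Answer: -16/5831 ≈ -0.0027440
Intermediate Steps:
Z(H, z) = -7/8 (Z(H, z) = -2 + (1/8)*9 = -2 + 9/8 = -7/8)
j = -87 (j = -31 - 56 = -87)
d(G) = 1/2 (d(G) = (-4 - 1*(-6))/4 = (-4 + 6)/4 = (1/4)*2 = 1/2)
1/(p(0*(-26), 199) + (Z(-3, 2)*d(7) + j)) = 1/(-277 + (-7/8*1/2 - 87)) = 1/(-277 + (-7/16 - 87)) = 1/(-277 - 1399/16) = 1/(-5831/16) = -16/5831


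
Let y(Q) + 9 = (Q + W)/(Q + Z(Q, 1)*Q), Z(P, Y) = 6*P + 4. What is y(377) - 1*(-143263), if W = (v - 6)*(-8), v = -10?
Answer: 122433320891/854659 ≈ 1.4325e+5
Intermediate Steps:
Z(P, Y) = 4 + 6*P
W = 128 (W = (-10 - 6)*(-8) = -16*(-8) = 128)
y(Q) = -9 + (128 + Q)/(Q + Q*(4 + 6*Q)) (y(Q) = -9 + (Q + 128)/(Q + (4 + 6*Q)*Q) = -9 + (128 + Q)/(Q + Q*(4 + 6*Q)))
y(377) - 1*(-143263) = 2*(64 - 27*377² - 22*377)/(377*(5 + 6*377)) - 1*(-143263) = 2*(1/377)*(64 - 27*142129 - 8294)/(5 + 2262) + 143263 = 2*(1/377)*(64 - 3837483 - 8294)/2267 + 143263 = 2*(1/377)*(1/2267)*(-3845713) + 143263 = -7691426/854659 + 143263 = 122433320891/854659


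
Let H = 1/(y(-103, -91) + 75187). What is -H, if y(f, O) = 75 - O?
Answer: -1/75353 ≈ -1.3271e-5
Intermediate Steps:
H = 1/75353 (H = 1/((75 - 1*(-91)) + 75187) = 1/((75 + 91) + 75187) = 1/(166 + 75187) = 1/75353 ≈ 1.3271e-5)
-H = -1*1/75353 = -1/75353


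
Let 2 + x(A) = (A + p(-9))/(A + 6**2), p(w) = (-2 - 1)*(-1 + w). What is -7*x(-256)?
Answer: 749/110 ≈ 6.8091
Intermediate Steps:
p(w) = 3 - 3*w (p(w) = -3*(-1 + w) = 3 - 3*w)
x(A) = -2 + (30 + A)/(36 + A) (x(A) = -2 + (A + (3 - 3*(-9)))/(A + 6**2) = -2 + (A + (3 + 27))/(A + 36) = -2 + (A + 30)/(36 + A) = -2 + (30 + A)/(36 + A))
-7*x(-256) = -7*(-42 - 1*(-256))/(36 - 256) = -7*(-42 + 256)/(-220) = -(-7)*214/220 = -7*(-107/110) = 749/110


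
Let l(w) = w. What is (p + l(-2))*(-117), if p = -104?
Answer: 12402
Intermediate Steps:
(p + l(-2))*(-117) = (-104 - 2)*(-117) = -106*(-117) = 12402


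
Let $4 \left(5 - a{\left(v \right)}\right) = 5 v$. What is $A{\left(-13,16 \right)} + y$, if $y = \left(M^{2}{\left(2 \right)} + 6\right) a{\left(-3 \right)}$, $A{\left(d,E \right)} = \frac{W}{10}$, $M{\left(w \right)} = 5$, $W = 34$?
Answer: $\frac{5493}{20} \approx 274.65$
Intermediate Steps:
$a{\left(v \right)} = 5 - \frac{5 v}{4}$
$A{\left(d,E \right)} = \frac{17}{5}$ ($A{\left(d,E \right)} = \frac{34}{10} = 34 \cdot \frac{1}{10} = \frac{17}{5}$)
$y = \frac{1085}{4}$ ($y = \left(5^{2} + 6\right) \left(5 - - \frac{15}{4}\right) = \left(25 + 6\right) \left(5 + \frac{15}{4}\right) = 31 \cdot \frac{35}{4} = \frac{1085}{4} \approx 271.25$)
$A{\left(-13,16 \right)} + y = \frac{17}{5} + \frac{1085}{4} = \frac{5493}{20}$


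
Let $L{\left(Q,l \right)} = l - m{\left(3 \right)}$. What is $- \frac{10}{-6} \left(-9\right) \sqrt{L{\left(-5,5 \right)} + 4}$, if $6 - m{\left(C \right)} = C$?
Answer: $- 15 \sqrt{6} \approx -36.742$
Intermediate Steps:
$m{\left(C \right)} = 6 - C$
$L{\left(Q,l \right)} = -3 + l$ ($L{\left(Q,l \right)} = l - \left(6 - 3\right) = l - 3 = -3 + l$)
$- \frac{10}{-6} \left(-9\right) \sqrt{L{\left(-5,5 \right)} + 4} = - \frac{10}{-6} \left(-9\right) \sqrt{\left(-3 + 5\right) + 4} = \left(-10\right) \left(- \frac{1}{6}\right) \left(-9\right) \sqrt{2 + 4} = \frac{5}{3} \left(-9\right) \sqrt{6} = - 15 \sqrt{6}$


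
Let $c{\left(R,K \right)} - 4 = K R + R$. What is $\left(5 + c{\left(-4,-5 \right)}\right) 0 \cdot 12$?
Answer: $0$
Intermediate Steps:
$c{\left(R,K \right)} = 4 + R + K R$ ($c{\left(R,K \right)} = 4 + \left(K R + R\right) = 4 + \left(R + K R\right) = 4 + R + K R$)
$\left(5 + c{\left(-4,-5 \right)}\right) 0 \cdot 12 = \left(5 - -20\right) 0 \cdot 12 = \left(5 + \left(4 - 4 + 20\right)\right) 0 = \left(5 + 20\right) 0 = 25 \cdot 0 = 0$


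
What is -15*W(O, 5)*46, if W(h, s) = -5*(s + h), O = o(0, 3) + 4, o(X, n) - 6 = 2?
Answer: 58650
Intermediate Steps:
o(X, n) = 8 (o(X, n) = 6 + 2 = 8)
O = 12 (O = 8 + 4 = 12)
W(h, s) = -5*h - 5*s (W(h, s) = -5*(h + s) = -5*h - 5*s)
-15*W(O, 5)*46 = -15*(-5*12 - 5*5)*46 = -15*(-60 - 25)*46 = -15*(-85)*46 = 1275*46 = 58650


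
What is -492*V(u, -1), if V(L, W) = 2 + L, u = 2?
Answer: -1968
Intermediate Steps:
-492*V(u, -1) = -492*(2 + 2) = -492*4 = -1968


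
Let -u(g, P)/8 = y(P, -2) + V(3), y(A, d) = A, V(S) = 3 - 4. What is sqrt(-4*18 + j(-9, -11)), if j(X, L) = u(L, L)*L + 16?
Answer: 2*I*sqrt(278) ≈ 33.347*I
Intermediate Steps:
V(S) = -1
u(g, P) = 8 - 8*P (u(g, P) = -8*(P - 1) = -8*(-1 + P) = 8 - 8*P)
j(X, L) = 16 + L*(8 - 8*L) (j(X, L) = (8 - 8*L)*L + 16 = L*(8 - 8*L) + 16 = 16 + L*(8 - 8*L))
sqrt(-4*18 + j(-9, -11)) = sqrt(-4*18 + (16 - 8*(-11)*(-1 - 11))) = sqrt(-72 + (16 - 8*(-11)*(-12))) = sqrt(-72 + (16 - 1056)) = sqrt(-72 - 1040) = sqrt(-1112) = 2*I*sqrt(278)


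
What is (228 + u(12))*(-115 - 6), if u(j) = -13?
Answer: -26015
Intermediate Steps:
(228 + u(12))*(-115 - 6) = (228 - 13)*(-115 - 6) = 215*(-121) = -26015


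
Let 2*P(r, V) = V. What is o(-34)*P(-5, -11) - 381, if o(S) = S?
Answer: -194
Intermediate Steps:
P(r, V) = V/2
o(-34)*P(-5, -11) - 381 = -17*(-11) - 381 = -34*(-11/2) - 381 = 187 - 381 = -194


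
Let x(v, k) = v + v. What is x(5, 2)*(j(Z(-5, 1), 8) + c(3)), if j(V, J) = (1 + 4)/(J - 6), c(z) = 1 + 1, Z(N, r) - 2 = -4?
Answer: 45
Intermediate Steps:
Z(N, r) = -2 (Z(N, r) = 2 - 4 = -2)
c(z) = 2
x(v, k) = 2*v
j(V, J) = 5/(-6 + J)
x(5, 2)*(j(Z(-5, 1), 8) + c(3)) = (2*5)*(5/(-6 + 8) + 2) = 10*(5/2 + 2) = 10*(9/2) = 45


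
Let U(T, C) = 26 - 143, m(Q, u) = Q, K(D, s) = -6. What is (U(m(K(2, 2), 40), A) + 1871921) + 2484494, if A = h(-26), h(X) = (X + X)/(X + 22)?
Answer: 4356298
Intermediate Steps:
h(X) = 2*X/(22 + X) (h(X) = (2*X)/(22 + X) = 2*X/(22 + X))
A = 13 (A = 2*(-26)/(22 - 26) = 2*(-26)/(-4) = 2*(-26)*(-¼) = 13)
U(T, C) = -117
(U(m(K(2, 2), 40), A) + 1871921) + 2484494 = (-117 + 1871921) + 2484494 = 1871804 + 2484494 = 4356298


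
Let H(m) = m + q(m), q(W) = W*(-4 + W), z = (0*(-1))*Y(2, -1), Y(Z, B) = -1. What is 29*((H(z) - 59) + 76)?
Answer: 493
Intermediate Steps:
z = 0 (z = (0*(-1))*(-1) = 0*(-1) = 0)
H(m) = m + m*(-4 + m)
29*((H(z) - 59) + 76) = 29*((0*(-3 + 0) - 59) + 76) = 29*((0*(-3) - 59) + 76) = 29*((0 - 59) + 76) = 29*(-59 + 76) = 29*17 = 493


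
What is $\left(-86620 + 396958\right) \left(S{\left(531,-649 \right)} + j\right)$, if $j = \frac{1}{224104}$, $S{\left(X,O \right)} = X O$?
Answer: $- \frac{11983778892012375}{112052} \approx -1.0695 \cdot 10^{11}$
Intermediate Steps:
$S{\left(X,O \right)} = O X$
$j = \frac{1}{224104} \approx 4.4622 \cdot 10^{-6}$
$\left(-86620 + 396958\right) \left(S{\left(531,-649 \right)} + j\right) = \left(-86620 + 396958\right) \left(\left(-649\right) 531 + \frac{1}{224104}\right) = 310338 \left(-344619 + \frac{1}{224104}\right) = 310338 \left(- \frac{77230496375}{224104}\right) = - \frac{11983778892012375}{112052}$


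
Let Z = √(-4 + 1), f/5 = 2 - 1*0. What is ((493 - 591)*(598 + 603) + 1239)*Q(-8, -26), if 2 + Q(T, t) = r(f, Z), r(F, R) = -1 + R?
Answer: 349377 - 116459*I*√3 ≈ 3.4938e+5 - 2.0171e+5*I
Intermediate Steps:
f = 10 (f = 5*(2 - 1*0) = 5*(2 + 0) = 5*2 = 10)
Z = I*√3 (Z = √(-3) = I*√3 ≈ 1.732*I)
Q(T, t) = -3 + I*√3 (Q(T, t) = -2 + (-1 + I*√3) = -3 + I*√3)
((493 - 591)*(598 + 603) + 1239)*Q(-8, -26) = ((493 - 591)*(598 + 603) + 1239)*(-3 + I*√3) = (-98*1201 + 1239)*(-3 + I*√3) = (-117698 + 1239)*(-3 + I*√3) = -116459*(-3 + I*√3) = 349377 - 116459*I*√3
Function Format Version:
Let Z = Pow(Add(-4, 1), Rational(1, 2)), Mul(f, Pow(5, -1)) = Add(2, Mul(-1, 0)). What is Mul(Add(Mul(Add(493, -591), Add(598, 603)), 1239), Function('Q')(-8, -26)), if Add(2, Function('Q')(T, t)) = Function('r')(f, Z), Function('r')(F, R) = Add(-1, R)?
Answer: Add(349377, Mul(-116459, I, Pow(3, Rational(1, 2)))) ≈ Add(3.4938e+5, Mul(-2.0171e+5, I))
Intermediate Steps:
f = 10 (f = Mul(5, Add(2, Mul(-1, 0))) = Mul(5, Add(2, 0)) = Mul(5, 2) = 10)
Z = Mul(I, Pow(3, Rational(1, 2))) (Z = Pow(-3, Rational(1, 2)) = Mul(I, Pow(3, Rational(1, 2))) ≈ Mul(1.7320, I))
Function('Q')(T, t) = Add(-3, Mul(I, Pow(3, Rational(1, 2)))) (Function('Q')(T, t) = Add(-2, Add(-1, Mul(I, Pow(3, Rational(1, 2))))) = Add(-3, Mul(I, Pow(3, Rational(1, 2)))))
Mul(Add(Mul(Add(493, -591), Add(598, 603)), 1239), Function('Q')(-8, -26)) = Mul(Add(Mul(Add(493, -591), Add(598, 603)), 1239), Add(-3, Mul(I, Pow(3, Rational(1, 2))))) = Mul(Add(Mul(-98, 1201), 1239), Add(-3, Mul(I, Pow(3, Rational(1, 2))))) = Mul(Add(-117698, 1239), Add(-3, Mul(I, Pow(3, Rational(1, 2))))) = Mul(-116459, Add(-3, Mul(I, Pow(3, Rational(1, 2))))) = Add(349377, Mul(-116459, I, Pow(3, Rational(1, 2))))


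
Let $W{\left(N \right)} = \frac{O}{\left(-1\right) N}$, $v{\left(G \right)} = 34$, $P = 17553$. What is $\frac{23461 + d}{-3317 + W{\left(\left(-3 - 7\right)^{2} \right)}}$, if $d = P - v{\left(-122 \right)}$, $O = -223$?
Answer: $- \frac{4098000}{331477} \approx -12.363$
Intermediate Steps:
$W{\left(N \right)} = \frac{223}{N}$ ($W{\left(N \right)} = - \frac{223}{\left(-1\right) N} = - 223 \left(- \frac{1}{N}\right) = \frac{223}{N}$)
$d = 17519$ ($d = 17553 - 34 = 17519$)
$\frac{23461 + d}{-3317 + W{\left(\left(-3 - 7\right)^{2} \right)}} = \frac{23461 + 17519}{-3317 + \frac{223}{\left(-3 - 7\right)^{2}}} = \frac{40980}{-3317 + \frac{223}{\left(-10\right)^{2}}} = \frac{40980}{-3317 + \frac{223}{100}} = \frac{40980}{- \frac{331477}{100}} = 40980 \left(- \frac{100}{331477}\right) = - \frac{4098000}{331477}$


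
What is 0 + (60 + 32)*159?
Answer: 14628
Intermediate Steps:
0 + (60 + 32)*159 = 0 + 92*159 = 0 + 14628 = 14628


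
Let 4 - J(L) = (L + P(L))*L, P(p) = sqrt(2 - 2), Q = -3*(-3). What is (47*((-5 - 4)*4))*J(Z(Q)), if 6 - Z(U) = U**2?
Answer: 9510732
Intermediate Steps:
Q = 9
Z(U) = 6 - U**2
P(p) = 0 (P(p) = sqrt(0) = 0)
J(L) = 4 - L**2 (J(L) = 4 - (L + 0)*L = 4 - L*L = 4 - L**2)
(47*((-5 - 4)*4))*J(Z(Q)) = (47*((-5 - 4)*4))*(4 - (6 - 1*9**2)**2) = (47*(-9*4))*(4 - (6 - 1*81)**2) = (47*(-36))*(4 - (6 - 81)**2) = -1692*(4 - 1*(-75)**2) = -1692*(4 - 1*5625) = -1692*(4 - 5625) = -1692*(-5621) = 9510732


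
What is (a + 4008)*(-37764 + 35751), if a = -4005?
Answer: -6039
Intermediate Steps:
(a + 4008)*(-37764 + 35751) = (-4005 + 4008)*(-37764 + 35751) = 3*(-2013) = -6039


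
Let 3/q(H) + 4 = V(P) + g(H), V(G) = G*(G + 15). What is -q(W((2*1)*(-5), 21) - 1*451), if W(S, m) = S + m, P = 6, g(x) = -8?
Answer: -1/38 ≈ -0.026316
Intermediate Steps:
V(G) = G*(15 + G)
q(H) = 1/38 (q(H) = 3/(-4 + (6*(15 + 6) - 8)) = 3/(-4 + (6*21 - 8)) = 3/(-4 + (126 - 8)) = 3/(-4 + 118) = 3/114 = 3*(1/114) = 1/38)
-q(W((2*1)*(-5), 21) - 1*451) = -1*1/38 = -1/38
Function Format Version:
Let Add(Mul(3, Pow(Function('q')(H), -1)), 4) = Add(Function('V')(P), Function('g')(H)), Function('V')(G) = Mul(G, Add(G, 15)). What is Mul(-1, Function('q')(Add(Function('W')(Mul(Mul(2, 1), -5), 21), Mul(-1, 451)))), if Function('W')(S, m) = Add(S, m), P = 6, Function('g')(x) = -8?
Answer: Rational(-1, 38) ≈ -0.026316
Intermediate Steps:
Function('V')(G) = Mul(G, Add(15, G))
Function('q')(H) = Rational(1, 38) (Function('q')(H) = Mul(3, Pow(Add(-4, Add(Mul(6, Add(15, 6)), -8)), -1)) = Mul(3, Pow(Add(-4, Add(Mul(6, 21), -8)), -1)) = Mul(3, Pow(Add(-4, Add(126, -8)), -1)) = Mul(3, Pow(Add(-4, 118), -1)) = Mul(3, Pow(114, -1)) = Mul(3, Rational(1, 114)) = Rational(1, 38))
Mul(-1, Function('q')(Add(Function('W')(Mul(Mul(2, 1), -5), 21), Mul(-1, 451)))) = Mul(-1, Rational(1, 38)) = Rational(-1, 38)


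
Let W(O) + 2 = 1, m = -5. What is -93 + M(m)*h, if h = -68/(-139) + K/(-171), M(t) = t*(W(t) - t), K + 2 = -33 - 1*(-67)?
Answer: -2354117/23769 ≈ -99.042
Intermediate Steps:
W(O) = -1 (W(O) = -2 + 1 = -1)
K = 32 (K = -2 + (-33 - 1*(-67)) = -2 + (-33 + 67) = -2 + 34 = 32)
M(t) = t*(-1 - t)
h = 7180/23769 (h = -68/(-139) + 32/(-171) = -68*(-1/139) + 32*(-1/171) = 68/139 - 32/171 = 7180/23769 ≈ 0.30207)
-93 + M(m)*h = -93 - 1*(-5)*(1 - 5)*(7180/23769) = -93 - 1*(-5)*(-4)*(7180/23769) = -93 - 20*7180/23769 = -93 - 143600/23769 = -2354117/23769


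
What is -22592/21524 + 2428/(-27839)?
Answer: -170299740/149801659 ≈ -1.1368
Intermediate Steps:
-22592/21524 + 2428/(-27839) = -22592*1/21524 + 2428*(-1/27839) = -5648/5381 - 2428/27839 = -170299740/149801659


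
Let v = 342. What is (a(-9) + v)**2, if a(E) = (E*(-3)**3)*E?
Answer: 3404025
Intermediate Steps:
a(E) = -27*E**2 (a(E) = (E*(-27))*E = (-27*E)*E = -27*E**2)
(a(-9) + v)**2 = (-27*(-9)**2 + 342)**2 = (-27*81 + 342)**2 = (-2187 + 342)**2 = (-1845)**2 = 3404025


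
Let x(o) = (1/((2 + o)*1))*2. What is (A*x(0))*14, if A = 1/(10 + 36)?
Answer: 7/23 ≈ 0.30435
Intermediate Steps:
x(o) = 2/(2 + o) (x(o) = (1/(2 + o))*2 = 2/(2 + o))
A = 1/46 ≈ 0.021739
(A*x(0))*14 = ((2/(2 + 0))/46)*14 = ((2/2)/46)*14 = ((2*(½))/46)*14 = ((1/46)*1)*14 = (1/46)*14 = 7/23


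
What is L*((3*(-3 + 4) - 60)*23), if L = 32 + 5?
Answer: -48507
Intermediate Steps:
L = 37
L*((3*(-3 + 4) - 60)*23) = 37*((3*(-3 + 4) - 60)*23) = 37*((3*1 - 60)*23) = 37*((3 - 60)*23) = 37*(-57*23) = 37*(-1311) = -48507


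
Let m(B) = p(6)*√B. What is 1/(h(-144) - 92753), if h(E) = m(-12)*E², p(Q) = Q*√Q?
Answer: -92753/1123115675041 - 746496*I*√2/1123115675041 ≈ -8.2585e-8 - 9.3998e-7*I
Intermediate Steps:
p(Q) = Q^(3/2)
m(B) = 6*√6*√B (m(B) = 6^(3/2)*√B = (6*√6)*√B = 6*√6*√B)
h(E) = 36*I*√2*E² (h(E) = (6*√6*√(-12))*E² = (6*√6*(2*I*√3))*E² = (36*I*√2)*E² = 36*I*√2*E²)
1/(h(-144) - 92753) = 1/(36*I*√2*(-144)² - 92753) = 1/(36*I*√2*20736 - 92753) = 1/(746496*I*√2 - 92753) = 1/(-92753 + 746496*I*√2)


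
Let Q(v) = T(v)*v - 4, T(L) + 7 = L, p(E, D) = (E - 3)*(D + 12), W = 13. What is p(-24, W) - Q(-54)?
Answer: -3965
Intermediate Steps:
p(E, D) = (-3 + E)*(12 + D)
T(L) = -7 + L
Q(v) = -4 + v*(-7 + v) (Q(v) = (-7 + v)*v - 4 = v*(-7 + v) - 4 = -4 + v*(-7 + v))
p(-24, W) - Q(-54) = (-36 - 3*13 + 12*(-24) + 13*(-24)) - (-4 - 54*(-7 - 54)) = (-36 - 39 - 288 - 312) - (-4 - 54*(-61)) = -675 - (-4 + 3294) = -675 - 1*3290 = -675 - 3290 = -3965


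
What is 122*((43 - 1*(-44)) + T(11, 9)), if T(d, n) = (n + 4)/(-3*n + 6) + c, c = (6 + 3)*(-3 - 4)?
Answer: 59902/21 ≈ 2852.5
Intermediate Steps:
c = -63 (c = 9*(-7) = -63)
T(d, n) = -63 + (4 + n)/(6 - 3*n) (T(d, n) = (n + 4)/(-3*n + 6) - 63 = (4 + n)/(6 - 3*n) - 63 = -63 + (4 + n)/(6 - 3*n))
122*((43 - 1*(-44)) + T(11, 9)) = 122*((43 - 1*(-44)) + 2*(187 - 95*9)/(3*(-2 + 9))) = 122*((43 + 44) + (⅔)*(187 - 855)/7) = 122*(87 + (⅔)*(⅐)*(-668)) = 122*(87 - 1336/21) = 122*(491/21) = 59902/21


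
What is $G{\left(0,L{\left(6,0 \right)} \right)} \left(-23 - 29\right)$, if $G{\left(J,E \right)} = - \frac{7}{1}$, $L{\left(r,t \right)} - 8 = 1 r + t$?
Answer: $364$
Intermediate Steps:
$L{\left(r,t \right)} = 8 + r + t$ ($L{\left(r,t \right)} = 8 + \left(1 r + t\right) = 8 + \left(r + t\right) = 8 + r + t$)
$G{\left(J,E \right)} = -7$ ($G{\left(J,E \right)} = \left(-7\right) 1 = -7$)
$G{\left(0,L{\left(6,0 \right)} \right)} \left(-23 - 29\right) = - 7 \left(-23 - 29\right) = \left(-7\right) \left(-52\right) = 364$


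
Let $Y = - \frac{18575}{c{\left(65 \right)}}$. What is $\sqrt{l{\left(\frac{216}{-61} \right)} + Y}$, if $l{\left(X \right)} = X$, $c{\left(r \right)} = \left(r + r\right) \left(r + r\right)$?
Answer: $\frac{i \sqrt{11671679}}{1586} \approx 2.1541 i$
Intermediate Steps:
$c{\left(r \right)} = 4 r^{2}$ ($c{\left(r \right)} = 2 r 2 r = 4 r^{2}$)
$Y = - \frac{743}{676}$ ($Y = - \frac{18575}{4 \cdot 65^{2}} = - \frac{18575}{4 \cdot 4225} = - \frac{18575}{16900} = \left(-18575\right) \frac{1}{16900} = - \frac{743}{676} \approx -1.0991$)
$\sqrt{l{\left(\frac{216}{-61} \right)} + Y} = \sqrt{\frac{216}{-61} - \frac{743}{676}} = \sqrt{216 \left(- \frac{1}{61}\right) - \frac{743}{676}} = \sqrt{- \frac{216}{61} - \frac{743}{676}} = \sqrt{- \frac{191339}{41236}} = \frac{i \sqrt{11671679}}{1586}$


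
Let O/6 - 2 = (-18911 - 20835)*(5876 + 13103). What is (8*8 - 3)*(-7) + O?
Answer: -4526036419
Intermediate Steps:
O = -4526035992 (O = 12 + 6*((-18911 - 20835)*(5876 + 13103)) = 12 + 6*(-39746*18979) = 12 + 6*(-754339334) = 12 - 4526036004 = -4526035992)
(8*8 - 3)*(-7) + O = (8*8 - 3)*(-7) - 4526035992 = (64 - 3)*(-7) - 4526035992 = 61*(-7) - 4526035992 = -427 - 4526035992 = -4526036419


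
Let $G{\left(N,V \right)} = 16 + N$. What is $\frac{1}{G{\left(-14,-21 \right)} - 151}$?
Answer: $- \frac{1}{149} \approx -0.0067114$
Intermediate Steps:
$\frac{1}{G{\left(-14,-21 \right)} - 151} = \frac{1}{\left(16 - 14\right) - 151} = \frac{1}{2 - 151} = \frac{1}{-149} = - \frac{1}{149}$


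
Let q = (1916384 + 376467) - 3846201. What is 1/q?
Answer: -1/1553350 ≈ -6.4377e-7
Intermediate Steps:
q = -1553350 (q = 2292851 - 3846201 = -1553350)
1/q = 1/(-1553350) = -1/1553350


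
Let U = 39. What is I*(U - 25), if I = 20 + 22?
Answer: 588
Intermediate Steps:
I = 42
I*(U - 25) = 42*(39 - 25) = 42*14 = 588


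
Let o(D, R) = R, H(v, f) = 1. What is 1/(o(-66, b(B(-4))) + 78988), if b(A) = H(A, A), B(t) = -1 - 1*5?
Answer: 1/78989 ≈ 1.2660e-5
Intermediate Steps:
B(t) = -6 (B(t) = -1 - 5 = -6)
b(A) = 1
1/(o(-66, b(B(-4))) + 78988) = 1/(1 + 78988) = 1/78989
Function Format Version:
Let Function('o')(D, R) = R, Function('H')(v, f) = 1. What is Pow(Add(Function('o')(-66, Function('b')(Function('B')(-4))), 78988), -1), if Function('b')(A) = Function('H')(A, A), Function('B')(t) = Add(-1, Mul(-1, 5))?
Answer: Rational(1, 78989) ≈ 1.2660e-5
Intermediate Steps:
Function('B')(t) = -6 (Function('B')(t) = Add(-1, -5) = -6)
Function('b')(A) = 1
Pow(Add(Function('o')(-66, Function('b')(Function('B')(-4))), 78988), -1) = Pow(Add(1, 78988), -1) = Pow(78989, -1) = Rational(1, 78989)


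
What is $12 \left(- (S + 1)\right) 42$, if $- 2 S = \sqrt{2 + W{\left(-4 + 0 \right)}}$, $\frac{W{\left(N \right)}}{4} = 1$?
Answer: $-504 + 252 \sqrt{6} \approx 113.27$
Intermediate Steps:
$W{\left(N \right)} = 4$ ($W{\left(N \right)} = 4 \cdot 1 = 4$)
$S = - \frac{\sqrt{6}}{2}$ ($S = - \frac{\sqrt{2 + 4}}{2} = - \frac{\sqrt{6}}{2} \approx -1.2247$)
$12 \left(- (S + 1)\right) 42 = 12 \left(- (- \frac{\sqrt{6}}{2} + 1)\right) 42 = 12 \left(- (1 - \frac{\sqrt{6}}{2})\right) 42 = 12 \left(-1 + \frac{\sqrt{6}}{2}\right) 42 = \left(-12 + 6 \sqrt{6}\right) 42 = -504 + 252 \sqrt{6}$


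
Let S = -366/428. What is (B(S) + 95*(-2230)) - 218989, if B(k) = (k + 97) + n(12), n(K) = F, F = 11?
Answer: -92176617/214 ≈ -4.3073e+5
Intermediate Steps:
S = -183/214 (S = -366*1/428 = -183/214 ≈ -0.85514)
n(K) = 11
B(k) = 108 + k (B(k) = (k + 97) + 11 = (97 + k) + 11 = 108 + k)
(B(S) + 95*(-2230)) - 218989 = ((108 - 183/214) + 95*(-2230)) - 218989 = (22929/214 - 211850) - 218989 = -45312971/214 - 218989 = -92176617/214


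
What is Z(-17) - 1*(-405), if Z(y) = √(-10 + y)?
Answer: 405 + 3*I*√3 ≈ 405.0 + 5.1962*I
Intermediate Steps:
Z(-17) - 1*(-405) = √(-10 - 17) - 1*(-405) = √(-27) + 405 = 3*I*√3 + 405 = 405 + 3*I*√3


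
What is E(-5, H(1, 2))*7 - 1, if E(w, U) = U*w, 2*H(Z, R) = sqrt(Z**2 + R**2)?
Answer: -1 - 35*sqrt(5)/2 ≈ -40.131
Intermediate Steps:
H(Z, R) = sqrt(R**2 + Z**2)/2 (H(Z, R) = sqrt(Z**2 + R**2)/2 = sqrt(R**2 + Z**2)/2)
E(-5, H(1, 2))*7 - 1 = ((sqrt(2**2 + 1**2)/2)*(-5))*7 - 1 = ((sqrt(4 + 1)/2)*(-5))*7 - 1 = ((sqrt(5)/2)*(-5))*7 - 1 = -5*sqrt(5)/2*7 - 1 = -35*sqrt(5)/2 - 1 = -1 - 35*sqrt(5)/2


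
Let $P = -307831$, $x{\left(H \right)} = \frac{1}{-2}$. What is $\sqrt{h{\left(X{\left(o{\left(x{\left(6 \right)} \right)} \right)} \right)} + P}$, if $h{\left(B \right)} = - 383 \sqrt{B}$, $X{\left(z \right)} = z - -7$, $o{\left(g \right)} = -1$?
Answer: $\sqrt{-307831 - 383 \sqrt{6}} \approx 555.67 i$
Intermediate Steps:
$x{\left(H \right)} = - \frac{1}{2}$
$X{\left(z \right)} = 7 + z$ ($X{\left(z \right)} = z + 7 = 7 + z$)
$\sqrt{h{\left(X{\left(o{\left(x{\left(6 \right)} \right)} \right)} \right)} + P} = \sqrt{- 383 \sqrt{7 - 1} - 307831} = \sqrt{- 383 \sqrt{6} - 307831} = \sqrt{-307831 - 383 \sqrt{6}}$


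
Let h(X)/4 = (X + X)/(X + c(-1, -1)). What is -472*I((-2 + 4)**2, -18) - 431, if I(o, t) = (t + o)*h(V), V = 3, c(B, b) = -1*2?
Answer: 158161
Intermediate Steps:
c(B, b) = -2
h(X) = 8*X/(-2 + X) (h(X) = 4*((X + X)/(X - 2)) = 4*((2*X)/(-2 + X)) = 4*(2*X/(-2 + X)) = 8*X/(-2 + X))
I(o, t) = 24*o + 24*t (I(o, t) = (t + o)*(8*3/(-2 + 3)) = (o + t)*(8*3/1) = (o + t)*(8*3*1) = (o + t)*24 = 24*o + 24*t)
-472*I((-2 + 4)**2, -18) - 431 = -472*(24*(-2 + 4)**2 + 24*(-18)) - 431 = -472*(24*2**2 - 432) - 431 = -472*(24*4 - 432) - 431 = -472*(96 - 432) - 431 = -472*(-336) - 431 = 158592 - 431 = 158161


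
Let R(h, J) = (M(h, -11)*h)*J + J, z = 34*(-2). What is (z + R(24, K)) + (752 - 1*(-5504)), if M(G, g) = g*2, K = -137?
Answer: 78387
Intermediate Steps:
z = -68
M(G, g) = 2*g
R(h, J) = J - 22*J*h (R(h, J) = ((2*(-11))*h)*J + J = (-22*h)*J + J = -22*J*h + J = J - 22*J*h)
(z + R(24, K)) + (752 - 1*(-5504)) = (-68 - 137*(1 - 22*24)) + (752 - 1*(-5504)) = (-68 - 137*(1 - 528)) + (752 + 5504) = (-68 - 137*(-527)) + 6256 = (-68 + 72199) + 6256 = 72131 + 6256 = 78387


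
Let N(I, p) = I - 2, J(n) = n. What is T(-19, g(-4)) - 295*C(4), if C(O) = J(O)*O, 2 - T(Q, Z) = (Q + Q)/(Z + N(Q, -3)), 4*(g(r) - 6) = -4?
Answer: -37763/8 ≈ -4720.4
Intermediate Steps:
N(I, p) = -2 + I
g(r) = 5 (g(r) = 6 + (1/4)*(-4) = 6 - 1 = 5)
T(Q, Z) = 2 - 2*Q/(-2 + Q + Z) (T(Q, Z) = 2 - (Q + Q)/(Z + (-2 + Q)) = 2 - 2*Q/(-2 + Q + Z))
C(O) = O**2 (C(O) = O*O = O**2)
T(-19, g(-4)) - 295*C(4) = 2*(-2 + 5)/(-2 - 19 + 5) - 295*4**2 = 2*3/(-16) - 295*16 = 2*(-1/16)*3 - 4720 = -3/8 - 4720 = -37763/8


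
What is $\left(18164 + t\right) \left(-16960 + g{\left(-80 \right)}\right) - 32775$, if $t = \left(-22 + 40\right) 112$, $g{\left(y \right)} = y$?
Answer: $-343899975$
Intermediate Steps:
$t = 2016$ ($t = 18 \cdot 112 = 2016$)
$\left(18164 + t\right) \left(-16960 + g{\left(-80 \right)}\right) - 32775 = \left(18164 + 2016\right) \left(-16960 - 80\right) - 32775 = 20180 \left(-17040\right) - 32775 = -343867200 - 32775 = -343899975$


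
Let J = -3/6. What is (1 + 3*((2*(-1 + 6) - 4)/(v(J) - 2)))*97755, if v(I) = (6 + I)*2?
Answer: 293265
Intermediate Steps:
J = -½ (J = -3*⅙ = -½ ≈ -0.50000)
v(I) = 12 + 2*I
(1 + 3*((2*(-1 + 6) - 4)/(v(J) - 2)))*97755 = (1 + 3*((2*(-1 + 6) - 4)/((12 + 2*(-½)) - 2)))*97755 = (1 + 3*((2*5 - 4)/((12 - 1) - 2)))*97755 = (1 + 3*((10 - 4)/(11 - 2)))*97755 = (1 + 3*(6/9))*97755 = (1 + 3*(6*(⅑)))*97755 = (1 + 3*(⅔))*97755 = (1 + 2)*97755 = 3*97755 = 293265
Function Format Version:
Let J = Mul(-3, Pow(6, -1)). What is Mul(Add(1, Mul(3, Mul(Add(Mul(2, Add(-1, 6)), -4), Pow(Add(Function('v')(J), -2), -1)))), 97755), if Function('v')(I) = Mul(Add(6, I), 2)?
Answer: 293265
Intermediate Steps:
J = Rational(-1, 2) (J = Mul(-3, Rational(1, 6)) = Rational(-1, 2) ≈ -0.50000)
Function('v')(I) = Add(12, Mul(2, I))
Mul(Add(1, Mul(3, Mul(Add(Mul(2, Add(-1, 6)), -4), Pow(Add(Function('v')(J), -2), -1)))), 97755) = Mul(Add(1, Mul(3, Mul(Add(Mul(2, Add(-1, 6)), -4), Pow(Add(Add(12, Mul(2, Rational(-1, 2))), -2), -1)))), 97755) = Mul(Add(1, Mul(3, Mul(Add(Mul(2, 5), -4), Pow(Add(Add(12, -1), -2), -1)))), 97755) = Mul(Add(1, Mul(3, Mul(Add(10, -4), Pow(Add(11, -2), -1)))), 97755) = Mul(Add(1, Mul(3, Mul(6, Pow(9, -1)))), 97755) = Mul(Add(1, Mul(3, Mul(6, Rational(1, 9)))), 97755) = Mul(Add(1, Mul(3, Rational(2, 3))), 97755) = Mul(Add(1, 2), 97755) = Mul(3, 97755) = 293265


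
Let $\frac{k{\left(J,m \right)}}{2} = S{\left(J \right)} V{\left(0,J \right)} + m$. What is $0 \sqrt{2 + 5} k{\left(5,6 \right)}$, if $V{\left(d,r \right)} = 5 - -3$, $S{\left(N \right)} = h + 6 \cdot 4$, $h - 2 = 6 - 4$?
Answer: $0$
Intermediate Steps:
$h = 4$ ($h = 2 + \left(6 - 4\right) = 2 + 2 = 4$)
$S{\left(N \right)} = 28$ ($S{\left(N \right)} = 4 + 6 \cdot 4 = 4 + 24 = 28$)
$V{\left(d,r \right)} = 8$ ($V{\left(d,r \right)} = 5 + 3 = 8$)
$k{\left(J,m \right)} = 448 + 2 m$ ($k{\left(J,m \right)} = 2 \left(28 \cdot 8 + m\right) = 2 \left(224 + m\right) = 448 + 2 m$)
$0 \sqrt{2 + 5} k{\left(5,6 \right)} = 0 \sqrt{2 + 5} \left(448 + 2 \cdot 6\right) = 0 \sqrt{7} \left(448 + 12\right) = 0 \cdot 460 = 0$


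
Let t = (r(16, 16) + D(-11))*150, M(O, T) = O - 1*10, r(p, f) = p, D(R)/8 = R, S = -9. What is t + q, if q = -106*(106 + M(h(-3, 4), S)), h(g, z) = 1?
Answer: -21082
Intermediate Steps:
D(R) = 8*R
M(O, T) = -10 + O (M(O, T) = O - 10 = -10 + O)
t = -10800 (t = (16 + 8*(-11))*150 = (16 - 88)*150 = -72*150 = -10800)
q = -10282 (q = -106*(106 + (-10 + 1)) = -106*(106 - 9) = -106*97 = -10282)
t + q = -10800 - 10282 = -21082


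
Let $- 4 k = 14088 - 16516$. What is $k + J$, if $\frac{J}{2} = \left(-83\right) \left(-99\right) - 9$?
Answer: $17023$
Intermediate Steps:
$k = 607$ ($k = - \frac{14088 - 16516}{4} = \left(- \frac{1}{4}\right) \left(-2428\right) = 607$)
$J = 16416$ ($J = 2 \left(\left(-83\right) \left(-99\right) - 9\right) = 2 \left(8217 - 9\right) = 2 \cdot 8208 = 16416$)
$k + J = 607 + 16416 = 17023$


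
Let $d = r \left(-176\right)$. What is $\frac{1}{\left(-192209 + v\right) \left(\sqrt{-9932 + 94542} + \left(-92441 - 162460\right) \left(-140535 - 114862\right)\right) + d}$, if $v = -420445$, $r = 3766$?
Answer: $- \frac{2848882703498761}{113625857216121729064326342662354} + \frac{43761 \sqrt{84610}}{113625857216121729064326342662354} \approx -2.5072 \cdot 10^{-17}$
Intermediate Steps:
$d = -662816$ ($d = 3766 \left(-176\right) = -662816$)
$\frac{1}{\left(-192209 + v\right) \left(\sqrt{-9932 + 94542} + \left(-92441 - 162460\right) \left(-140535 - 114862\right)\right) + d} = \frac{1}{\left(-192209 - 420445\right) \left(\sqrt{-9932 + 94542} + \left(-92441 - 162460\right) \left(-140535 - 114862\right)\right) - 662816} = \frac{1}{- 612654 \left(\sqrt{84610} - -65100950697\right) - 662816} = \frac{1}{- 612654 \left(\sqrt{84610} + 65100950697\right) - 662816} = \frac{1}{- 612654 \left(65100950697 + \sqrt{84610}\right) - 662816} = \frac{1}{\left(-39884357848319838 - 612654 \sqrt{84610}\right) - 662816} = \frac{1}{-39884357848982654 - 612654 \sqrt{84610}}$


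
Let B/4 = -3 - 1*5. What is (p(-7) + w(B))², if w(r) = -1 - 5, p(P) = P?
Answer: 169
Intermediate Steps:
B = -32 (B = 4*(-3 - 1*5) = 4*(-3 - 5) = 4*(-8) = -32)
w(r) = -6
(p(-7) + w(B))² = (-7 - 6)² = (-13)² = 169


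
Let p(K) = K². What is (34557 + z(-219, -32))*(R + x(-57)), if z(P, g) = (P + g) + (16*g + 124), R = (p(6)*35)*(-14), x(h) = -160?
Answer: -603740400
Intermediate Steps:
R = -17640 (R = (6²*35)*(-14) = (36*35)*(-14) = 1260*(-14) = -17640)
z(P, g) = 124 + P + 17*g (z(P, g) = (P + g) + (124 + 16*g) = 124 + P + 17*g)
(34557 + z(-219, -32))*(R + x(-57)) = (34557 + (124 - 219 + 17*(-32)))*(-17640 - 160) = (34557 + (124 - 219 - 544))*(-17800) = (34557 - 639)*(-17800) = 33918*(-17800) = -603740400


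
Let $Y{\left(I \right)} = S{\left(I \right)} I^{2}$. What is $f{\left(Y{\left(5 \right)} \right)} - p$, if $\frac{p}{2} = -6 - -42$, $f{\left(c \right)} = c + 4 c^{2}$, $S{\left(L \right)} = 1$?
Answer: $2453$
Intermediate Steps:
$Y{\left(I \right)} = I^{2}$ ($Y{\left(I \right)} = 1 I^{2} = I^{2}$)
$p = 72$ ($p = 2 \left(-6 - -42\right) = 2 \left(-6 + 42\right) = 2 \cdot 36 = 72$)
$f{\left(Y{\left(5 \right)} \right)} - p = 5^{2} \left(1 + 4 \cdot 5^{2}\right) - 72 = 25 \left(1 + 4 \cdot 25\right) - 72 = 25 \left(1 + 100\right) - 72 = 25 \cdot 101 - 72 = 2525 - 72 = 2453$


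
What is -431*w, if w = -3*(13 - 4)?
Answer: 11637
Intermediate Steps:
w = -27 (w = -3*9 = -27)
-431*w = -431*(-27) = 11637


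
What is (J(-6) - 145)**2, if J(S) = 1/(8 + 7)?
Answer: 4726276/225 ≈ 21006.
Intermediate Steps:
J(S) = 1/15
(J(-6) - 145)**2 = (1/15 - 145)**2 = (-2174/15)**2 = 4726276/225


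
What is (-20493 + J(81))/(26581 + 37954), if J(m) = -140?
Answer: -20633/64535 ≈ -0.31972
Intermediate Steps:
(-20493 + J(81))/(26581 + 37954) = (-20493 - 140)/(26581 + 37954) = -20633/64535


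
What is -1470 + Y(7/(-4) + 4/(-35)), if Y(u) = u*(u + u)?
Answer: -14337879/9800 ≈ -1463.0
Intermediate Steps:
Y(u) = 2*u² (Y(u) = u*(2*u) = 2*u²)
-1470 + Y(7/(-4) + 4/(-35)) = -1470 + 2*(7/(-4) + 4/(-35))² = -1470 + 2*(7*(-¼) + 4*(-1/35))² = -1470 + 2*(-7/4 - 4/35)² = -1470 + 2*(-261/140)² = -1470 + 2*(68121/19600) = -1470 + 68121/9800 = -14337879/9800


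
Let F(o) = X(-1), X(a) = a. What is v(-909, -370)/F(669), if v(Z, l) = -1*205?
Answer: 205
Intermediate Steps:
F(o) = -1
v(Z, l) = -205
v(-909, -370)/F(669) = -205/(-1) = -205*(-1) = 205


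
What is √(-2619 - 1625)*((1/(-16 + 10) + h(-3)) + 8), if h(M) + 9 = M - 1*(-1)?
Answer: -19*I*√1061/3 ≈ -206.3*I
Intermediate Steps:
h(M) = -8 + M (h(M) = -9 + (M - 1*(-1)) = -9 + (M + 1) = -9 + (1 + M) = -8 + M)
√(-2619 - 1625)*((1/(-16 + 10) + h(-3)) + 8) = √(-2619 - 1625)*((1/(-16 + 10) + (-8 - 3)) + 8) = √(-4244)*((1/(-6) - 11) + 8) = (2*I*√1061)*((-⅙ - 11) + 8) = (2*I*√1061)*(-67/6 + 8) = (2*I*√1061)*(-19/6) = -19*I*√1061/3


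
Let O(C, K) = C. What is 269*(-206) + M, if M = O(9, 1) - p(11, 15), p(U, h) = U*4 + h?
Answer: -55464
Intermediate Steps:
p(U, h) = h + 4*U (p(U, h) = 4*U + h = h + 4*U)
M = -50 (M = 9 - (15 + 4*11) = 9 - (15 + 44) = 9 - 1*59 = 9 - 59 = -50)
269*(-206) + M = 269*(-206) - 50 = -55414 - 50 = -55464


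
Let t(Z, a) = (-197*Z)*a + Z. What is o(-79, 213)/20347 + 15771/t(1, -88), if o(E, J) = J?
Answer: 108195106/117585313 ≈ 0.92014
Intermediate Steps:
t(Z, a) = Z - 197*Z*a (t(Z, a) = -197*Z*a + Z = Z - 197*Z*a)
o(-79, 213)/20347 + 15771/t(1, -88) = 213/20347 + 15771/((1*(1 - 197*(-88)))) = 213*(1/20347) + 15771/((1*(1 + 17336))) = 213/20347 + 15771/((1*17337)) = 213/20347 + 15771/17337 = 213/20347 + 15771*(1/17337) = 213/20347 + 5257/5779 = 108195106/117585313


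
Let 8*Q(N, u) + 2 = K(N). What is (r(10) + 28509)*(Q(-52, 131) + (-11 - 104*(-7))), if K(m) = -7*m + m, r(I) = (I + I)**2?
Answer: 87391907/4 ≈ 2.1848e+7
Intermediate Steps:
r(I) = 4*I**2 (r(I) = (2*I)**2 = 4*I**2)
K(m) = -6*m
Q(N, u) = -1/4 - 3*N/4 (Q(N, u) = -1/4 + (-6*N)/8 = -1/4 - 3*N/4)
(r(10) + 28509)*(Q(-52, 131) + (-11 - 104*(-7))) = (4*10**2 + 28509)*((-1/4 - 3/4*(-52)) + (-11 - 104*(-7))) = (4*100 + 28509)*((-1/4 + 39) + (-11 + 728)) = (400 + 28509)*(155/4 + 717) = 28909*(3023/4) = 87391907/4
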